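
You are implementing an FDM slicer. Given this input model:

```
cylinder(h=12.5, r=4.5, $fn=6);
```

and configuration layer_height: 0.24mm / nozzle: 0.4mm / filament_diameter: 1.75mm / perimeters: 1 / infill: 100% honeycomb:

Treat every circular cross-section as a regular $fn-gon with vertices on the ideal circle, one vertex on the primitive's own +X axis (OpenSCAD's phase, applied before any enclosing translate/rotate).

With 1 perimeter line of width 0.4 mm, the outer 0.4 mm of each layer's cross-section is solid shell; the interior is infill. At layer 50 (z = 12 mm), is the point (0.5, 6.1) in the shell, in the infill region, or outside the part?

outside

At z = 12 mm: the r=4.5 cylinder gives a regular 6-gon of circumradius 4.5 (constant along its height). Overall, the cross-section is a single solid region. The nearest boundary edge runs (2.25, 3.90)→(-2.25, 3.90); distance from the point to it = 2.20 mm. The point is not inside any of the regions above, so it lies outside the cross-section (2.20 mm from the nearest boundary).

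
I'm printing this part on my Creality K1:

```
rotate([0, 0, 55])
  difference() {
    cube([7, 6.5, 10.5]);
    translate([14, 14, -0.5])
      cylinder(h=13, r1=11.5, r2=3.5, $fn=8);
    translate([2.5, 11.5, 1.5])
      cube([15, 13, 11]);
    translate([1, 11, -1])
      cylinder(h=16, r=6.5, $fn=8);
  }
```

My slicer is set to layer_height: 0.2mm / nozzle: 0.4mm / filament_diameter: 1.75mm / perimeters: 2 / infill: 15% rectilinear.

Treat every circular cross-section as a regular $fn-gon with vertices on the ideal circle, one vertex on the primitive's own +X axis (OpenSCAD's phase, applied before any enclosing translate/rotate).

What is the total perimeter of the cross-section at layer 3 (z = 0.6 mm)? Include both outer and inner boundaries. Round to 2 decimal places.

25.67 mm

At z = 0.6 mm: the cube is present — its section is the full 7×6.5 rectangle (perimeter 27.00 mm); the cone at (14, 14): at t=0.085 of its height the radius interpolates to r₁+(r₂−r₁)t = 10.823, giving a regular 8-gon of that circumradius (perimeter = 2·8·10.823·sin(180°/8) = 66.27 mm); the cube at (2.5, 11.5) does not reach this height (z outside [1.5, 12.5]); the r=6.5 cylinder at (1, 11) gives a regular 8-gon of circumradius 6.5 (constant along its height) (perimeter = 2·8·6.500·sin(180°/8) = 39.80 mm); After the difference (first − rest): starting from the 7×6.5 cube, the cone at (14, 14) partially overlaps it — only the 0.19 mm² overlap (of its 331.32 mm²) is removed, clipping the outline; the r=6.5 cylinder at (1, 11) partially overlaps it — only the 6.61 mm² overlap (of its 119.50 mm²) is removed, clipping the outline — boundary = 25.67 mm; (rotated 55° about Z; rotation is an isometry so areas/perimeters/island counts are preserved). Overall, the cross-section is a single solid region. Total boundary length (outer) = 25.67 mm.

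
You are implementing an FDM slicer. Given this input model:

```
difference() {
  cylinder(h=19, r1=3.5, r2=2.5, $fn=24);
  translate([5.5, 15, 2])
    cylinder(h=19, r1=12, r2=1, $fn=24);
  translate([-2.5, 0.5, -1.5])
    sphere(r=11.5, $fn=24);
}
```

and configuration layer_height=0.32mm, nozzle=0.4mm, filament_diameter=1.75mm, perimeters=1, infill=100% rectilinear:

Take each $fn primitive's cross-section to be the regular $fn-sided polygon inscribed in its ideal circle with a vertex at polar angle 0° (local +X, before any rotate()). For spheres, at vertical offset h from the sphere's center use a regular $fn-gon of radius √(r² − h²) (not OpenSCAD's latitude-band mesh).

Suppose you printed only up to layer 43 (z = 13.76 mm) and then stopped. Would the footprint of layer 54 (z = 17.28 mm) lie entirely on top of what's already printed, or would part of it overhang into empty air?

Compare the two slices. At z = 13.76: the cone contributes a regular 24-gon of circumradius 2.776 (interpolated between r1=3.5 and r2=2.5 at t=0.724) (area = (24/2)·2.776²·sin(360°/24) = 23.93 mm²); the cone at (5.5, 15) (r1=12→r2=1) has section circumradius 5.192 here — a regular 24-gon (area = (24/2)·5.192²·sin(360°/24) = 83.71 mm²); the sphere at (-2.5, 0.5) does not reach this height (|z−center|=15.260 > r=11.5); Taking the first minus the rest: starting from the cone (23.93 mm²), the cone at (5.5, 15) misses the remaining region (no effect) — area = 23.93 mm². At z = 17.28: the cone contributes a regular 24-gon of circumradius 2.591 (interpolated between r1=3.5 and r2=2.5 at t=0.909) (area = (24/2)·2.591²·sin(360°/24) = 20.84 mm²); the cone at (5.5, 15) contributes a regular 24-gon of circumradius 3.154 (interpolated between r1=12 and r2=1 at t=0.804) (area = (24/2)·3.154²·sin(360°/24) = 30.89 mm²); the sphere at (-2.5, 0.5) is not intersected at this z (|z−center|=18.780 > r=11.5); Taking the first minus the rest: starting from the cone (20.84 mm²), the cone at (5.5, 15) misses the remaining region (no effect) — area = 20.84 mm². Checking containment: the cross-section at z = 17.28 is a subset of the cross-section at z = 13.76.

entirely on top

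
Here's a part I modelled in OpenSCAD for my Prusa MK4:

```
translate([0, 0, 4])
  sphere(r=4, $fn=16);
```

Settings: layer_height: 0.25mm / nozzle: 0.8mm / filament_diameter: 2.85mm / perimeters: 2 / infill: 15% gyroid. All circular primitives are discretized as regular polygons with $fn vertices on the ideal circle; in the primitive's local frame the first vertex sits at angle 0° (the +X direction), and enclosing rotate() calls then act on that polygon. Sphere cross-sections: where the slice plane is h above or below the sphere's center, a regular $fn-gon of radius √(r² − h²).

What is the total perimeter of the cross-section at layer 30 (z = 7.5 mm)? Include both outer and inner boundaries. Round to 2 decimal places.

At z = 7.5 mm: the r=4 sphere slices to a regular 16-gon of circumradius 1.936 (√(r²−h²) with h=3.5 from center) (perimeter = 2·16·1.936·sin(180°/16) = 12.09 mm). Overall, the cross-section is a single solid region. Total boundary length (outer) = 12.09 mm.

12.09 mm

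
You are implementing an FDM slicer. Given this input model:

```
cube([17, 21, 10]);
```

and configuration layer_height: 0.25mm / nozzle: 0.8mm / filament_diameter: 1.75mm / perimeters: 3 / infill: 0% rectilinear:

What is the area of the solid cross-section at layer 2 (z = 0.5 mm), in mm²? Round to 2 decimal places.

At z = 0.5 mm: the cube (footprint 17×21) is included at this height (area 357.00 mm²). Overall, the cross-section is a single solid region. Net area = 357.00 mm².

357.00 mm²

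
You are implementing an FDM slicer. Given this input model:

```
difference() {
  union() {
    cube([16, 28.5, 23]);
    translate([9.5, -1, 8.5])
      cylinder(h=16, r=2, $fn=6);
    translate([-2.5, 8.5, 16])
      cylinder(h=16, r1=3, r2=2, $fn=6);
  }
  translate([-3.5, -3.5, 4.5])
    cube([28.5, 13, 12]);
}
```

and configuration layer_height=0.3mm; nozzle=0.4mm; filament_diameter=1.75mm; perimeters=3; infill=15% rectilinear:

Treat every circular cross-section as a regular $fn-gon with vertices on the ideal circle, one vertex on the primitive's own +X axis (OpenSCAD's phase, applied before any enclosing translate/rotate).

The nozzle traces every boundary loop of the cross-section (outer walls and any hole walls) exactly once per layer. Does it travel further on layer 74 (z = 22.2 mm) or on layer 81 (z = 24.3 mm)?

Layer 74 (z = 22.2): the cube is present — its section is the full 16×28.5 rectangle (perimeter 89.00 mm); the cylinder at (9.5, -1): section is a regular 6-gon, circumradius r=2 (perimeter = 2·6·2.000·sin(180°/6) = 12.00 mm); the cone at (-2.5, 8.5): at t=0.387 of its height the radius interpolates to r₁+(r₂−r₁)t = 2.612, giving a regular 6-gon of that circumradius (perimeter = 2·6·2.612·sin(180°/6) = 15.67 mm); Taking the union: the regions partially overlap (shared area 1.80 mm²), so the edge portions inside another operand are dropped and the merged outline is re-measured after clipping — boundary = 109.30 mm; the cube at (-3.5, -3.5) is not intersected at this z (z outside [4.5, 16.5]); Taking the first minus the rest: none of the subtracted shapes is present at this height, so the result so far is unchanged — boundary = 109.30 mm. So its perimeter = 109.30 mm. Layer 81 (z = 24.3): the cube is absent (z outside [0, 23]); the r=2 cylinder at (9.5, -1) contributes a regular 6-gon of circumradius 2 (perimeter = 2·6·2.000·sin(180°/6) = 12.00 mm); the cone at (-2.5, 8.5) contributes a regular 6-gon of circumradius 2.481 (interpolated between r1=3 and r2=2 at t=0.519) (perimeter = 2·6·2.481·sin(180°/6) = 14.89 mm); Taking the union: the 2 present regions are separate (no shared area or edge), so areas and boundary lengths simply add and each stays a separate island — boundary = 26.89 mm; the cube at (-3.5, -3.5) is absent (z outside [4.5, 16.5]); Taking the first minus the rest: none of the subtracted shapes is present at this height, so the result so far is unchanged — boundary = 26.89 mm. So its perimeter = 26.89 mm. Layer 74 is larger (109.30 vs 26.89 mm).

layer 74 (z = 22.2 mm)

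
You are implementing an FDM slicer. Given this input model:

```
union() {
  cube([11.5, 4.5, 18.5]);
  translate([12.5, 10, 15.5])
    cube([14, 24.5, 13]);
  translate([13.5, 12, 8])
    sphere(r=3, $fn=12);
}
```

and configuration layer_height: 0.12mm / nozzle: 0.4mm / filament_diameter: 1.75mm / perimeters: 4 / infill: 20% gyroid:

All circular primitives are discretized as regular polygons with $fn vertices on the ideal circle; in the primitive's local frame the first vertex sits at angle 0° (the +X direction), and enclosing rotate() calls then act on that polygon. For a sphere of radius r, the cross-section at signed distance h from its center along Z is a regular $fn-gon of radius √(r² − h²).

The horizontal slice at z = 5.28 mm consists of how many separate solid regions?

At z = 5.28 mm: the cube (footprint 11.5×4.5) is included at this height; the cube at (12.5, 10) is not intersected at this z (z outside [15.5, 28.5]); the sphere at (13.5, 12): section is a regular 12-gon, circumradius = √(r²−h²) = √(3²−2.72²) = 1.266; Combining (union): the 2 present regions are separate (no shared area or edge), so areas and boundary lengths simply add and each stays a separate island — 2 connected regions. The result has 2 disconnected regions.

2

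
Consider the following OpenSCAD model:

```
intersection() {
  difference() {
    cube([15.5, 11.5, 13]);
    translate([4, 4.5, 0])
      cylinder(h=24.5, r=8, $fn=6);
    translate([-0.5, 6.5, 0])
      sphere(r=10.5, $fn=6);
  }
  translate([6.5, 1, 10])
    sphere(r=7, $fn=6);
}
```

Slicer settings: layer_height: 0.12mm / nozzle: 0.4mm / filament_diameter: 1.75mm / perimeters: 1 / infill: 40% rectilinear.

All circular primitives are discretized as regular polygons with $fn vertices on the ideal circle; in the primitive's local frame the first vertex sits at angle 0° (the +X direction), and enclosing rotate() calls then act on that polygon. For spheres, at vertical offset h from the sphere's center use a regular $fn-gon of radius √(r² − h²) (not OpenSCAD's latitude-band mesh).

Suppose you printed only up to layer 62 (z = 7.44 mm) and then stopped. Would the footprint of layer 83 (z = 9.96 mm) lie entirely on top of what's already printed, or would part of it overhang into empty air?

part overhangs

Compare the two slices. At z = 7.44: the cube is present — its section is the full 15.5×11.5 rectangle (area 178.25 mm²); the cylinder at (4, 4.5): section is a regular 6-gon, circumradius r=8 (area = (6/2)·8.000²·sin(360°/6) = 166.28 mm²); the sphere at (-0.5, 6.5): section is a regular 6-gon, circumradius = √(r²−h²) = √(10.5²−7.44²) = 7.409 (area = (6/2)·7.409²·sin(360°/6) = 142.63 mm²); Subtracting the remaining from the first: starting from the 15.5×11.5 cube (178.25 mm²), the r=8 cylinder at (4, 4.5) partially overlaps it — only the 117.44 mm² overlap (of its 166.28 mm²) is removed, clipping the outline; the r=10.5 sphere at (-0.5, 6.5) partially overlaps it — only the 0.29 mm² overlap (of its 142.63 mm²) is removed, clipping the outline — area = 60.52 mm²; the r=7 sphere at (6.5, 1) slices to a regular 6-gon of circumradius 6.515 (√(r²−h²) with h=2.56 from center) (area = (6/2)·6.515²·sin(360°/6) = 110.28 mm²); After intersecting: the r=7 sphere at (6.5, 1) partially overlaps the result so far; clipping to the common part keeps 7.03 mm² — area = 7.03 mm². At z = 9.96: the cube (footprint 15.5×11.5) is included at this height (area 178.25 mm²); the r=8 cylinder at (4, 4.5) gives a regular 6-gon of circumradius 8 (constant along its height) (area = (6/2)·8.000²·sin(360°/6) = 166.28 mm²); the sphere at (-0.5, 6.5): section is a regular 6-gon, circumradius = √(r²−h²) = √(10.5²−9.96²) = 3.324 (area = (6/2)·3.324²·sin(360°/6) = 28.70 mm²); Subtracting the remaining from the first: starting from the 15.5×11.5 cube (178.25 mm²), the r=8 cylinder at (4, 4.5) partially overlaps it — only the 117.44 mm² overlap (of its 166.28 mm²) is removed, clipping the outline; the r=10.5 sphere at (-0.5, 6.5) misses the remaining region (no effect) — area = 60.81 mm²; the r=7 sphere at (6.5, 1) contributes a regular 6-gon of circumradius √(7²−0.04²) = 7.000 (area = (6/2)·7.000²·sin(360°/6) = 127.30 mm²); Keeping only the common overlap: the r=7 sphere at (6.5, 1) partially overlaps that combined region; clipping to the common part keeps 8.89 mm² — area = 8.89 mm². Checking containment: at z = 9.96 the cross-section extends beyond the z = 7.44 cross-section by about 1.86 mm².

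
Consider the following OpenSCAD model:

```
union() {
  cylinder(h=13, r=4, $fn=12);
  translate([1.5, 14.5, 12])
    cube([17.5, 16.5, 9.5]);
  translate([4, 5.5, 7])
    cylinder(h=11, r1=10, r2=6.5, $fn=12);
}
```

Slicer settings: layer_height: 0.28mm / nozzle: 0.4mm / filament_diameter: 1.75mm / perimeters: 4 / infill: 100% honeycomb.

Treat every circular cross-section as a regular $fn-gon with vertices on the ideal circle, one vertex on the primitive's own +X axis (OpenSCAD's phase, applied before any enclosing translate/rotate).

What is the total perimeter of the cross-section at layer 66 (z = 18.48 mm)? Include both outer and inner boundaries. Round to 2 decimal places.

At z = 18.48 mm: the cylinder does not reach this height (z outside [0, 13]); the 17.5×16.5 cube at (1.5, 14.5) contributes its full rectangle (perimeter 68.00 mm); the cone at (4, 5.5) does not reach this height (z outside [7, 18]); Combining (union): only the 17.5×16.5 cube at (1.5, 14.5) is present, so the union is just that shape — boundary = 68.00 mm. Overall, the cross-section is a single solid region. Total boundary length (outer) = 68.00 mm.

68.00 mm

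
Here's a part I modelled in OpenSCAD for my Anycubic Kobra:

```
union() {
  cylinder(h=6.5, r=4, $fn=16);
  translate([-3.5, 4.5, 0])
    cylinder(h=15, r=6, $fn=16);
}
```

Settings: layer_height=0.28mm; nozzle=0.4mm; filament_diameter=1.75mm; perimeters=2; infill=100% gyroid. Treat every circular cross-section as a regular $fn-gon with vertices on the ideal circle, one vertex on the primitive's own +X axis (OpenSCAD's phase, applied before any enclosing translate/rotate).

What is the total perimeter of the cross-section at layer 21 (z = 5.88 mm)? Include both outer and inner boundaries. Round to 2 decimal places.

44.01 mm

At z = 5.88 mm: the r=4 cylinder gives a regular 16-gon of circumradius 4 (constant along its height) (perimeter = 2·16·4.000·sin(180°/16) = 24.97 mm); the cylinder at (-3.5, 4.5): section is a regular 16-gon, circumradius r=6 (perimeter = 2·16·6.000·sin(180°/16) = 37.46 mm); Combining (union): the regions partially overlap (shared area 22.66 mm²), so the edge portions inside another operand are dropped and the merged outline is re-measured after clipping — boundary = 44.01 mm. Overall, the cross-section is a single solid region. Total boundary length (outer) = 44.01 mm.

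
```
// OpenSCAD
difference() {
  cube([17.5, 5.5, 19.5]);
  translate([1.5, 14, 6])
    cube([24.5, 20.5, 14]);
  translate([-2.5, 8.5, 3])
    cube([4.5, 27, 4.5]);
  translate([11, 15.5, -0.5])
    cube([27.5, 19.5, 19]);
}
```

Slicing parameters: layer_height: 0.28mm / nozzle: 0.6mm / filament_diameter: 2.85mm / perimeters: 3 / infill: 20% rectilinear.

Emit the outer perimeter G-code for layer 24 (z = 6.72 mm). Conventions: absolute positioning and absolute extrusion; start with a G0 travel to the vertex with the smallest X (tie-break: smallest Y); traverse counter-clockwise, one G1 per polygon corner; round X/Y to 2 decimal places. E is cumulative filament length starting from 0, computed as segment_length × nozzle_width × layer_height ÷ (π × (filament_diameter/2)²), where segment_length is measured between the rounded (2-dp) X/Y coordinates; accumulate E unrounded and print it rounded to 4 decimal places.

G0 X0.00 Y0.00 Z6.72
G1 X17.50 Y0.00 E0.4609
G1 X17.50 Y5.50 E0.6057
G1 X0.00 Y5.50 E1.0666
G1 X0.00 Y0.00 E1.2114

At z = 6.72 mm: the 17.5×5.5 cube contributes its full rectangle; the cube at (1.5, 14) is present — its section is the full 24.5×20.5 rectangle; the 4.5×27 cube at (-2.5, 8.5) contributes its full rectangle; the cube at (11, 15.5) is present — its section is the full 27.5×19.5 rectangle; After the difference (first − rest): starting from the 17.5×5.5 cube, the 24.5×20.5 cube at (1.5, 14) misses the remaining region (no effect); the 4.5×27 cube at (-2.5, 8.5) misses the remaining region (no effect); the 27.5×19.5 cube at (11, 15.5) misses the remaining region (no effect) — 1 connected region. The outline is a single polygon with 4 vertices. Extrusion per mm of travel: 0.6 × 0.28 / (π × 1.425²) = 0.026335. Accumulating E over each segment gives final E = 1.2114.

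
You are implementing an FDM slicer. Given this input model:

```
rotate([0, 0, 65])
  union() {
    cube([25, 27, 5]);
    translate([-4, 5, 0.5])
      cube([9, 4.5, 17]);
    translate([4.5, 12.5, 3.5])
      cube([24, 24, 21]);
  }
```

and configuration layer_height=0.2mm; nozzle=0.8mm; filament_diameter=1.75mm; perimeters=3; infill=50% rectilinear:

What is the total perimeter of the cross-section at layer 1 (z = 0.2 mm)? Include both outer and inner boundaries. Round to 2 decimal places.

At z = 0.2 mm: the 25×27 cube contributes its full rectangle (perimeter 104.00 mm); the cube at (-4, 5) does not reach this height (z outside [0.5, 17.5]); the cube at (4.5, 12.5) is not intersected at this z (z outside [3.5, 24.5]); Taking the union: only the 25×27 cube is present, so the union is just that shape — boundary = 104.00 mm; (rotated 65° about Z; rotation is an isometry so areas/perimeters/island counts are preserved). Overall, the cross-section is a single solid region. Total boundary length (outer) = 104.00 mm.

104.00 mm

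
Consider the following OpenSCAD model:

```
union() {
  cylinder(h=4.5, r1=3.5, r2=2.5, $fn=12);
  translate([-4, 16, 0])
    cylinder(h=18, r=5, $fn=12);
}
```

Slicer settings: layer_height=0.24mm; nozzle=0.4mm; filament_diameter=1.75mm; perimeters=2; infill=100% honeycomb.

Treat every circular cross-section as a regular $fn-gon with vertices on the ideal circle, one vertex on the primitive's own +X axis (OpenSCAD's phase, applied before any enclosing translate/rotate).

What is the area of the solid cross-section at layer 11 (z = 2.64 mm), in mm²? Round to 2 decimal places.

100.46 mm²

At z = 2.64 mm: the cone (r1=3.5→r2=2.5) has section circumradius 2.913 here — a regular 12-gon (area = (12/2)·2.913²·sin(360°/12) = 25.46 mm²); the r=5 cylinder at (-4, 16) gives a regular 12-gon of circumradius 5 (constant along its height) (area = (12/2)·5.000²·sin(360°/12) = 75.00 mm²); Merging all regions: the 2 present regions are separate (no shared area or edge), so areas and boundary lengths simply add and each stays a separate island — area = 100.46 mm². Overall, the cross-section has 2 separate islands. Net area = 100.46 mm².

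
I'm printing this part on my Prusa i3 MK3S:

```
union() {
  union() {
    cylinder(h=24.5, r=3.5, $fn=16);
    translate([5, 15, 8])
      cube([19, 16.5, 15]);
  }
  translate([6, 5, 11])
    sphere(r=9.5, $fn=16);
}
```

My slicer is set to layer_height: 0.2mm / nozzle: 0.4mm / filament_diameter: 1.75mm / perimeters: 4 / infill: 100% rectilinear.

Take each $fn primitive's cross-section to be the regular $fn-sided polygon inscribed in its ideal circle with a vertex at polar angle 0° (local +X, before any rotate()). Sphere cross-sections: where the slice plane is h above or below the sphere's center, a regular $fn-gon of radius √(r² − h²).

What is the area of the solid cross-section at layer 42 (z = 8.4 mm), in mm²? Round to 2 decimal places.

At z = 8.4 mm: the r=3.5 cylinder contributes a regular 16-gon of circumradius 3.5 (area = (16/2)·3.500²·sin(360°/16) = 37.50 mm²); the cube at (5, 15) is present — its section is the full 19×16.5 rectangle (area 313.50 mm²); Merging all regions: the 2 present regions are separate (no shared area or edge), so areas and boundary lengths simply add and each stays a separate island — area = 351.00 mm²; the sphere at (6, 5): section is a regular 16-gon, circumradius = √(r²−h²) = √(9.5²−2.6²) = 9.137 (area = (16/2)·9.137²·sin(360°/16) = 255.60 mm²); Merging all regions: the regions partially overlap — summed areas 606.60 mm² minus the doubly-counted overlap 25.54 mm² gives 581.07 mm² — area = 581.07 mm². Overall, the cross-section has 2 separate islands. Net area = 581.07 mm².

581.07 mm²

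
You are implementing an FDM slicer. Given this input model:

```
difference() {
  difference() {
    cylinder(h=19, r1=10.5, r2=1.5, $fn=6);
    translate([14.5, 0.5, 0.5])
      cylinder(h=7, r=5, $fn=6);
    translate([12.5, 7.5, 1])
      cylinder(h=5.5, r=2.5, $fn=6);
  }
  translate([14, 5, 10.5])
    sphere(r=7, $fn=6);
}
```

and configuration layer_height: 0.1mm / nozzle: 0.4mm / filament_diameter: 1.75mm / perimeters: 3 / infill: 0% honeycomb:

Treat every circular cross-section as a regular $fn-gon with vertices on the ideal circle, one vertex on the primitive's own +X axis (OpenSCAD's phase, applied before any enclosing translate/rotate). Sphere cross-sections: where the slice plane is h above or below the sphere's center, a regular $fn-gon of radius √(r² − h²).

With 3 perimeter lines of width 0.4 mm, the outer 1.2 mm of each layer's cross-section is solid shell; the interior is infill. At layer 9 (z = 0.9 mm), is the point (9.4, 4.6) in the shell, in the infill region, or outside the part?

At z = 0.9 mm: the cone contributes a regular 6-gon of circumradius 10.074 (interpolated between r1=10.5 and r2=1.5 at t=0.047); the cylinder at (14.5, 0.5): section is a regular 6-gon, circumradius r=5; the cylinder at (12.5, 7.5) does not reach this height (z outside [1, 6.5]); After the difference (first − rest): starting from the cone, the r=5 cylinder at (14.5, 0.5) partially overlaps it — only the 0.21 mm² overlap (of its 64.95 mm²) is removed, clipping the outline — 1 connected region; the sphere at (14, 5) is absent (|z−center|=9.600 > r=7); Subtracting the remaining from the first: none of the subtracted shapes is present at this height, so that combined region is unchanged — 1 connected region. Overall, the cross-section is a single solid region. The nearest boundary edge runs (5.04, 8.72)→(9.64, 0.75); distance from the point to it = 1.72 mm. The point is not inside any of the regions above, so it lies outside the cross-section (1.72 mm from the nearest boundary).

outside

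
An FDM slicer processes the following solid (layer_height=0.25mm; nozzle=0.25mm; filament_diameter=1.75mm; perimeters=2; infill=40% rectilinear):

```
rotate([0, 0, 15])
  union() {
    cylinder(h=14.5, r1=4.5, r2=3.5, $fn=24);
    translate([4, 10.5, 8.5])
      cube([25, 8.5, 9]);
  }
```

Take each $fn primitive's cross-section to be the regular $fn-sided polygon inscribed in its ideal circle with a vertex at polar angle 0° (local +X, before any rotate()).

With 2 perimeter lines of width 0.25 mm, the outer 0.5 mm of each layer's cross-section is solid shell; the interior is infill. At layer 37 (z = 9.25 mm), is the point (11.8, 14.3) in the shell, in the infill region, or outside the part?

shell

At z = 9.25 mm: the cone contributes a regular 24-gon of circumradius 3.862 (interpolated between r1=4.5 and r2=3.5 at t=0.638); the 25×8.5 cube at (4, 10.5) contributes its full rectangle; Merging all regions: the 2 present regions are separate (no shared area or edge), so areas and boundary lengths simply add and each stays a separate island — 2 connected regions; (rotated 15° about Z; rotation is an isometry so areas/perimeters/island counts are preserved). Overall, the cross-section has 2 separate islands. Undo the 15° rotation: the query point maps to (15.099, 10.759) in the un-rotated model frame. The nearest boundary edge runs (29.00, 10.50)→(4.00, 10.50); distance from the point to it = 0.26 mm. (Shell/infill is judged within the island containing the point — the largest one.) The point is inside the cross-section, 0.26 mm from the nearest boundary — within the 0.5 mm shell band (2 × 0.25).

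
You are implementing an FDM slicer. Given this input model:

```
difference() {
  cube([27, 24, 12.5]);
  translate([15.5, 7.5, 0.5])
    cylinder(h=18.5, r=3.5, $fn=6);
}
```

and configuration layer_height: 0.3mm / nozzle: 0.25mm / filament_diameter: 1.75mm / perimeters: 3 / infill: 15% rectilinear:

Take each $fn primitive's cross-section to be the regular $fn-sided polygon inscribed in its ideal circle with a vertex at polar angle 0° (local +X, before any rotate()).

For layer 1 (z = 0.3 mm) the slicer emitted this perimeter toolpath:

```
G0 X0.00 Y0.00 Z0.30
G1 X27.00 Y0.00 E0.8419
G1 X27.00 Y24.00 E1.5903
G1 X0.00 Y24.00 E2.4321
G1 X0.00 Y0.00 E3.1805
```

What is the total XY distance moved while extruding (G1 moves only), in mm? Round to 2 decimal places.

Sum the Euclidean lengths of each G1 segment: total = 102.00 mm.

102.00 mm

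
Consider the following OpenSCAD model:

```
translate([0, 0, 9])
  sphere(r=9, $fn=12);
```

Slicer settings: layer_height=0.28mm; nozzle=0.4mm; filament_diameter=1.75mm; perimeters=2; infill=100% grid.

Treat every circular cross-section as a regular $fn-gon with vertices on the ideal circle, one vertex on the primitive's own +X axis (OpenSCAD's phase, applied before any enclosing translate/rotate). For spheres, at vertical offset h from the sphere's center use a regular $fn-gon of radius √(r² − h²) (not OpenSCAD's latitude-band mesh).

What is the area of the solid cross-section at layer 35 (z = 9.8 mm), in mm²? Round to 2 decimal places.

At z = 9.8 mm: the r=9 sphere contributes a regular 12-gon of circumradius √(9²−0.8²) = 8.964 (area = (12/2)·8.964²·sin(360°/12) = 241.08 mm²). Overall, the cross-section is a single solid region. Net area = 241.08 mm².

241.08 mm²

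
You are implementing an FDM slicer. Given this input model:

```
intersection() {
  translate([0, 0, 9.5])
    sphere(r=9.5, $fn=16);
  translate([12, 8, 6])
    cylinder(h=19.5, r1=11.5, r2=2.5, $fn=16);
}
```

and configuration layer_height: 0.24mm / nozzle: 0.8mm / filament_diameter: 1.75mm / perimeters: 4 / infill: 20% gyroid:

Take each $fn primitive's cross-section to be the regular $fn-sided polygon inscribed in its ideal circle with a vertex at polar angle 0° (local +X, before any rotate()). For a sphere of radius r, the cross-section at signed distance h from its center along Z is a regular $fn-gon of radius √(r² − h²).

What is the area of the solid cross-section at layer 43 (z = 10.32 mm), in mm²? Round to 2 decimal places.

35.32 mm²

At z = 10.32 mm: the r=9.5 sphere contributes a regular 16-gon of circumradius √(9.5²−0.82²) = 9.465 (area = (16/2)·9.465²·sin(360°/16) = 274.24 mm²); the cone at (12, 8): at t=0.222 of its height the radius interpolates to r₁+(r₂−r₁)t = 9.506, giving a regular 16-gon of that circumradius (area = (16/2)·9.506²·sin(360°/16) = 276.66 mm²); Taking the intersection: the cone at (12, 8) partially overlaps the r=9.5 sphere; clipping to the common part keeps 35.32 mm² — area = 35.32 mm². Overall, the cross-section is a single solid region. Net area = 35.32 mm².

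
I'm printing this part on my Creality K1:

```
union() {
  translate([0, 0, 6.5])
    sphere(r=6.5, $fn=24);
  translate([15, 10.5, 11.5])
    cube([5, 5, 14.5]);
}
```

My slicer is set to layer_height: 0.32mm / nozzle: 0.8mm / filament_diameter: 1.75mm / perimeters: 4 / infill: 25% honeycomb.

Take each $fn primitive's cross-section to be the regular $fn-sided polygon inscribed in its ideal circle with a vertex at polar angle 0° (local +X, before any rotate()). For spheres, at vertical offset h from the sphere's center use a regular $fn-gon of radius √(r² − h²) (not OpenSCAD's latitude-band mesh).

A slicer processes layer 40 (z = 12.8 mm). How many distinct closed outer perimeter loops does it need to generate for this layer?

2

At z = 12.8 mm: the r=6.5 sphere slices to a regular 24-gon of circumradius 1.600 (√(r²−h²) with h=6.3 from center); the cube at (15, 10.5) is present — its section is the full 5×5 rectangle; Combining (union): the 2 present regions are separate (no shared area or edge), so areas and boundary lengths simply add and each stays a separate island — 2 connected regions. The result has 2 disconnected regions.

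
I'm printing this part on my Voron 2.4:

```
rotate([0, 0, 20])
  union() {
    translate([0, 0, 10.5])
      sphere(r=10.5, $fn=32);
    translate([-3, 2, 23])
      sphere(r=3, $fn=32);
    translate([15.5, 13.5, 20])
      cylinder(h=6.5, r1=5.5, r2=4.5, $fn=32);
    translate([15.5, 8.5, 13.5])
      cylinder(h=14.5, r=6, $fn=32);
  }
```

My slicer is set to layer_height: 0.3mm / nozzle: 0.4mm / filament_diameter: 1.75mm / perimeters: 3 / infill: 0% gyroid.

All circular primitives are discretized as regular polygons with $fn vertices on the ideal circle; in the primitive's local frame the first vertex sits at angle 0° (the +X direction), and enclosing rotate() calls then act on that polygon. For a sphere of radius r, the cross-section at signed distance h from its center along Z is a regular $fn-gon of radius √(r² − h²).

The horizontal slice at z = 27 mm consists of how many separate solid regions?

At z = 27 mm: the sphere does not reach this height (|z−center|=16.500 > r=10.5); the sphere at (-3, 2) does not reach this height (|z−center|=4.000 > r=3); the cone at (15.5, 13.5) is not intersected at this z (z outside [20, 26.5]); the r=6 cylinder at (15.5, 8.5) contributes a regular 32-gon of circumradius 6; Taking the union: only the r=6 cylinder at (15.5, 8.5) is present, so the union is just that shape — 1 connected region; (whole slice rotated 20° about Z — lengths, areas and connectivity unchanged). The result has 1 disconnected region.

1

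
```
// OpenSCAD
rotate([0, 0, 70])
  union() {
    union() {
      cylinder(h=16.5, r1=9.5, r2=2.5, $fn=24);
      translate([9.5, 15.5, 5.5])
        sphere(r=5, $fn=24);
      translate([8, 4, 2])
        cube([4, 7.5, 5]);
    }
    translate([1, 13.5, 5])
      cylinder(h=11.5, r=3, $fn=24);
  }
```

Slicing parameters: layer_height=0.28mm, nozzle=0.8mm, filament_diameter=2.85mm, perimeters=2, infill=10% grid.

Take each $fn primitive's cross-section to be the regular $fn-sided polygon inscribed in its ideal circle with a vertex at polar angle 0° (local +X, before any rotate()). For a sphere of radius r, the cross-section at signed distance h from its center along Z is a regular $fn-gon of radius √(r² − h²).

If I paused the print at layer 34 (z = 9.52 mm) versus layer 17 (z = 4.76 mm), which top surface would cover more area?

layer 17 (z = 4.76 mm)

Layer 34 (z = 9.52): the cone: at t=0.577 of its height the radius interpolates to r₁+(r₂−r₁)t = 5.461, giving a regular 24-gon of that circumradius (area = (24/2)·5.461²·sin(360°/24) = 92.63 mm²); the r=5 sphere at (9.5, 15.5) contributes a regular 24-gon of circumradius √(5²−4.02²) = 2.973 (area = (24/2)·2.973²·sin(360°/24) = 27.45 mm²); the cube at (8, 4) does not reach this height (z outside [2, 7]); Taking the union: the 2 present regions are separate (no shared area or edge), so areas and boundary lengths simply add and each stays a separate island — area = 120.09 mm²; the r=3 cylinder at (1, 13.5) contributes a regular 24-gon of circumradius 3 (area = (24/2)·3.000²·sin(360°/24) = 27.95 mm²); Taking the union: the 2 present regions are separate (no shared area or edge), so areas and boundary lengths simply add and each stays a separate island — area = 148.04 mm²; (whole slice rotated 70° about Z — lengths, areas and connectivity unchanged). So its area = 148.04 mm². Layer 17 (z = 4.76): the cone contributes a regular 24-gon of circumradius 7.481 (interpolated between r1=9.5 and r2=2.5 at t=0.288) (area = (24/2)·7.481²·sin(360°/24) = 173.80 mm²); the r=5 sphere at (9.5, 15.5) contributes a regular 24-gon of circumradius √(5²−0.74²) = 4.945 (area = (24/2)·4.945²·sin(360°/24) = 75.94 mm²); the 4×7.5 cube at (8, 4) contributes its full rectangle (area 30.00 mm²); Merging all regions: the regions partially overlap — summed areas 279.75 mm² minus the doubly-counted overlap 3.00 mm² gives 276.74 mm² — area = 276.74 mm²; the cylinder at (1, 13.5) is absent (z outside [5, 16.5]); Taking the union: only the result so far is present, so the union is just that shape — area = 276.74 mm²; (whole slice rotated 70° about Z — lengths, areas and connectivity unchanged). So its area = 276.74 mm². Layer 17 is larger (276.74 vs 148.04 mm²).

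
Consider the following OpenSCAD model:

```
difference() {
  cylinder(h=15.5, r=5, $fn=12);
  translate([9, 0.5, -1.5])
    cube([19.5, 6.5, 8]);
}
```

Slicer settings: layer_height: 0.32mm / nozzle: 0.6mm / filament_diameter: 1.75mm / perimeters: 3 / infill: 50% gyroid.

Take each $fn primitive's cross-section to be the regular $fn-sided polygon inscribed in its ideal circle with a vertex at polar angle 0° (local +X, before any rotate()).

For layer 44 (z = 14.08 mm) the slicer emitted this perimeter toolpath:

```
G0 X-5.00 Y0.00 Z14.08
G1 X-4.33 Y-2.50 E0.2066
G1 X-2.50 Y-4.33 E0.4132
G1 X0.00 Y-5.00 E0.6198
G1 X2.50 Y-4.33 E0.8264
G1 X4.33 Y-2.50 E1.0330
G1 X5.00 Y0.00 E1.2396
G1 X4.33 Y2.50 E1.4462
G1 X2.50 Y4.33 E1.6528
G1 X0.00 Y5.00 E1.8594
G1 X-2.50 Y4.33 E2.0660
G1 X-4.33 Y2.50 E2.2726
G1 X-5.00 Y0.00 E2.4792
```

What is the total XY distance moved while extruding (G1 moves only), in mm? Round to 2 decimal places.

Sum the Euclidean lengths of each G1 segment: total = 31.06 mm.

31.06 mm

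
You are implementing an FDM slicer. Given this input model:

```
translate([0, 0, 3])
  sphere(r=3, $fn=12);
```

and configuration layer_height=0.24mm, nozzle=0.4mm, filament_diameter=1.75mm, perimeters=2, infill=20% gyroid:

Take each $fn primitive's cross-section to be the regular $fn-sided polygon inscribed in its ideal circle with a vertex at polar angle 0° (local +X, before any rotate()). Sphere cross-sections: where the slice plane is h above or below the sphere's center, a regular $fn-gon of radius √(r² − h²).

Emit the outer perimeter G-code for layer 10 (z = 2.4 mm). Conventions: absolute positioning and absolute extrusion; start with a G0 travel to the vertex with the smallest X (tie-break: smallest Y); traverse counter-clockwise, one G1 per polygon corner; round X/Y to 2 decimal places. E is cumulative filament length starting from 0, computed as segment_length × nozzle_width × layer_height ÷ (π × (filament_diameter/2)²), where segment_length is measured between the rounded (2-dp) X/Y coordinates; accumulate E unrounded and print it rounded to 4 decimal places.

G0 X-2.94 Y0.00 Z2.40
G1 X-2.55 Y-1.47 E0.0607
G1 X-1.47 Y-2.55 E0.1217
G1 X0.00 Y-2.94 E0.1824
G1 X1.47 Y-2.55 E0.2431
G1 X2.55 Y-1.47 E0.3040
G1 X2.94 Y0.00 E0.3647
G1 X2.55 Y1.47 E0.4254
G1 X1.47 Y2.55 E0.4864
G1 X0.00 Y2.94 E0.5471
G1 X-1.47 Y2.55 E0.6078
G1 X-2.55 Y1.47 E0.6687
G1 X-2.94 Y0.00 E0.7294

At z = 2.4 mm: the sphere: section is a regular 12-gon, circumradius = √(r²−h²) = √(3²−0.6²) = 2.939. The outline is a single polygon with 12 vertices. Extrusion per mm of travel: 0.4 × 0.24 / (π × 0.875²) = 0.039912. Accumulating E over each segment gives final E = 0.7294.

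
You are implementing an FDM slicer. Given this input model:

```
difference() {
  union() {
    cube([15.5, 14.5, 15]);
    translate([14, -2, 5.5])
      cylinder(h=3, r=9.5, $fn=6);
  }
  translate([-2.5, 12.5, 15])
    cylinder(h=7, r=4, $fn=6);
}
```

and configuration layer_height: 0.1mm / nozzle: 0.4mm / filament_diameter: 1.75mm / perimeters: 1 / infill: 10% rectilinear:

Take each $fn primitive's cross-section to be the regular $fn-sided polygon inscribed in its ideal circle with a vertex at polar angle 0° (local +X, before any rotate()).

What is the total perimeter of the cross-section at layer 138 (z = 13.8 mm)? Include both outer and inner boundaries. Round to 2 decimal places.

At z = 13.8 mm: the cube (footprint 15.5×14.5) is included at this height (perimeter 60.00 mm); the cylinder at (14, -2) is absent (z outside [5.5, 8.5]); Taking the union: only the 15.5×14.5 cube is present, so the union is just that shape — boundary = 60.00 mm; the cylinder at (-2.5, 12.5) is absent (z outside [15, 22]); After the difference (first − rest): none of the subtracted shapes is present at this height, so that combined region is unchanged — boundary = 60.00 mm. Overall, the cross-section is a single solid region. Total boundary length (outer) = 60.00 mm.

60.00 mm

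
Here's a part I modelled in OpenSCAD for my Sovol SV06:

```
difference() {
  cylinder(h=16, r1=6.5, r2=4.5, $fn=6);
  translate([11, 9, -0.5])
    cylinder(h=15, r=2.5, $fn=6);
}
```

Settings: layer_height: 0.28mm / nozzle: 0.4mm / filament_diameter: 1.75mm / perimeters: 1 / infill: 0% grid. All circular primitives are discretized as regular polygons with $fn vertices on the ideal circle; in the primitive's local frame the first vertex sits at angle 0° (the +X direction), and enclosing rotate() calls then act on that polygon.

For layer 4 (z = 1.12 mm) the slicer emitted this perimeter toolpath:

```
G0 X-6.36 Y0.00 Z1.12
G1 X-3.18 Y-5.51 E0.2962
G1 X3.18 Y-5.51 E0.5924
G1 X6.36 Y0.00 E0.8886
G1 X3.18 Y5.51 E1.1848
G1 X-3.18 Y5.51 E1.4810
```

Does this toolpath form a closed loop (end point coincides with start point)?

Start point (G0): (-6.36, 0.00). End point (last G1): the path does not return to the start — open.

no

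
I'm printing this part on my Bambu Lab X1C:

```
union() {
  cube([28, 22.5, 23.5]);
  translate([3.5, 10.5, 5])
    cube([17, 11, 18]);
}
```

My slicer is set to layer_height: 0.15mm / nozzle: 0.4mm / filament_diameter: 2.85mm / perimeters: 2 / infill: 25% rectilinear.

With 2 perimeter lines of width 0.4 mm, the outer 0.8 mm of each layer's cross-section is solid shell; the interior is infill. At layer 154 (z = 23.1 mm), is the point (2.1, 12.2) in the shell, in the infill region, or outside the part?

At z = 23.1 mm: the cube is present — its section is the full 28×22.5 rectangle; the cube at (3.5, 10.5) is not intersected at this z (z outside [5, 23]); Merging all regions: only the 28×22.5 cube is present, so the union is just that shape — 1 connected region. Overall, the cross-section is a single solid region. The nearest boundary edge runs (0.00, 22.50)→(0.00, 0.00); distance from the point to it = 2.10 mm. The point is inside the cross-section and 2.10 mm from the nearest boundary — more than the 0.8 mm shell width (2 × 0.4), so it's in the infill interior.

infill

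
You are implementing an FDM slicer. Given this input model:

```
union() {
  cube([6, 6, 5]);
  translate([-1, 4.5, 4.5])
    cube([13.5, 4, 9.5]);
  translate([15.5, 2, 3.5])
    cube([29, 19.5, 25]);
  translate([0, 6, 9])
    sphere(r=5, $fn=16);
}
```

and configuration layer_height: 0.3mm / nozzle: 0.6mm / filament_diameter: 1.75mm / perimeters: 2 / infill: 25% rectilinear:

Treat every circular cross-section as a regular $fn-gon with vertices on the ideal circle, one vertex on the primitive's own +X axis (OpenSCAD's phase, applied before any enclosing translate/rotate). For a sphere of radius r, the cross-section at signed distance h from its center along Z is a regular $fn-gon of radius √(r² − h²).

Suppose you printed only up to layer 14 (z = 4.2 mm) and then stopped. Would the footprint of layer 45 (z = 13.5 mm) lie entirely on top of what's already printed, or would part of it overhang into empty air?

Compare the two slices. At z = 4.2: the cube (footprint 6×6) is included at this height (area 36.00 mm²); the cube at (-1, 4.5) is absent (z outside [4.5, 14]); the 29×19.5 cube at (15.5, 2) contributes its full rectangle (area 565.50 mm²); the r=5 sphere at (0, 6) slices to a regular 16-gon of circumradius 1.400 (√(r²−h²) with h=4.8 from center) (area = (16/2)·1.400²·sin(360°/16) = 6.00 mm²); Merging all regions: the regions partially overlap — summed areas 607.50 mm² minus the doubly-counted overlap 1.50 mm² gives 606.00 mm² — area = 606.00 mm². At z = 13.5: the cube does not reach this height (z outside [0, 5]); the cube at (-1, 4.5) (footprint 13.5×4) is included at this height (area 54.00 mm²); the cube at (15.5, 2) (footprint 29×19.5) is included at this height (area 565.50 mm²); the r=5 sphere at (0, 6) contributes a regular 16-gon of circumradius √(5²−4.5²) = 2.179 (area = (16/2)·2.179²·sin(360°/16) = 14.54 mm²); Combining (union): the regions partially overlap — summed areas 634.04 mm² minus the doubly-counted overlap 10.15 mm² gives 623.89 mm² — area = 623.89 mm². Checking containment: at z = 13.5 the cross-section extends beyond the z = 4.2 cross-section by about 44.20 mm².

part overhangs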